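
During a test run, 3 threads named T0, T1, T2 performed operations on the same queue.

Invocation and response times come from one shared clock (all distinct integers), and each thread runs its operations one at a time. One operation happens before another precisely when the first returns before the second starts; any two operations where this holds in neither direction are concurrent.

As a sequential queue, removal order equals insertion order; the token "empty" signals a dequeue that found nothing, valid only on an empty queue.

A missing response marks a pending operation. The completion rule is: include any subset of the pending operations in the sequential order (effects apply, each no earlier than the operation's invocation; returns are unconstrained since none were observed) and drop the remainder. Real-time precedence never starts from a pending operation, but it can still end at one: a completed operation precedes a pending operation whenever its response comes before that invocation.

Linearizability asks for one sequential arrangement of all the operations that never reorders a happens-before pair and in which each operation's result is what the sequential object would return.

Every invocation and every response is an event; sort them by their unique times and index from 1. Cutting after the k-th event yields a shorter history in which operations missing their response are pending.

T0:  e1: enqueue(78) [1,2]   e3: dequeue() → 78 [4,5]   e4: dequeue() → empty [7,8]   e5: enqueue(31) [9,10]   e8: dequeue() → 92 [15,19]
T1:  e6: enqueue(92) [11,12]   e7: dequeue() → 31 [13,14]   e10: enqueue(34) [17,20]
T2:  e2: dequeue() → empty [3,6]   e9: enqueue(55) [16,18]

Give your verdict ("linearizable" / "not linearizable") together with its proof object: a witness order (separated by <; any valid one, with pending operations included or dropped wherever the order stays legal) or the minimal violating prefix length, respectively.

step 1: e1 enqueue(78) — queue <78>
step 2: e3 dequeue() → 78 — queue <>
step 3: e2 dequeue() → empty — queue <>
step 4: e4 dequeue() → empty — queue <>
step 5: e5 enqueue(31) — queue <31>
step 6: e6 enqueue(92) — queue <31,92>
step 7: e7 dequeue() → 31 — queue <92>
step 8: e8 dequeue() → 92 — queue <>
step 9: e9 enqueue(55) — queue <55>
step 10: e10 enqueue(34) — queue <55,34>

linearizable — witness: e1 < e3 < e2 < e4 < e5 < e6 < e7 < e8 < e9 < e10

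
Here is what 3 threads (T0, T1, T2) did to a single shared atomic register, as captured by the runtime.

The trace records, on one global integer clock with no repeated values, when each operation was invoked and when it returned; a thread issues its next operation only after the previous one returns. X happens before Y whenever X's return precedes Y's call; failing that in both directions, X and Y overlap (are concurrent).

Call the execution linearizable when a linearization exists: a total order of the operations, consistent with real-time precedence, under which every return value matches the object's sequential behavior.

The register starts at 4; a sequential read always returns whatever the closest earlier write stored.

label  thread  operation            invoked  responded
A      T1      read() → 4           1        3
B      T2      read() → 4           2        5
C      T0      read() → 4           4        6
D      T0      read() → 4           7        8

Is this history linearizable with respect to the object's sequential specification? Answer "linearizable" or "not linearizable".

linearizable

witness order: A, B, C, D
after step 1 (A read() → 4): value 4
after step 2 (B read() → 4): value 4
after step 3 (C read() → 4): value 4
after step 4 (D read() → 4): value 4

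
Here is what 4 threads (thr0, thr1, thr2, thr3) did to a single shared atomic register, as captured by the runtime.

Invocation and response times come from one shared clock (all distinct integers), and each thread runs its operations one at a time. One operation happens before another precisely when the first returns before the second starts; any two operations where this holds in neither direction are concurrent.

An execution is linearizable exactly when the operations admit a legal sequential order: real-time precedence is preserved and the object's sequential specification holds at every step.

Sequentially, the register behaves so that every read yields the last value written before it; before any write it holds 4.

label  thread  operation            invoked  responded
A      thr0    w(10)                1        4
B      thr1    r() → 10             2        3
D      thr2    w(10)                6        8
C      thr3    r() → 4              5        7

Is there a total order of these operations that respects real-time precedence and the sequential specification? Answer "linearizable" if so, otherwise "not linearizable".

prefix check: 1..6 passes, 1..7 fails once C's time-7 response joins
no legal order exists: 2 real-time-consistent candidates over 3 completed atomic register operations, all rejected
no completion choice of the 1 pending operation (D) rescues it — every subset was tried
sample order A, B, C (pending dropped) stalls at step 3 — C r() → 4 has no legal effect
sample order B, A, C (pending dropped) stalls at step 1 — B r() → 10 has no legal effect

not linearizable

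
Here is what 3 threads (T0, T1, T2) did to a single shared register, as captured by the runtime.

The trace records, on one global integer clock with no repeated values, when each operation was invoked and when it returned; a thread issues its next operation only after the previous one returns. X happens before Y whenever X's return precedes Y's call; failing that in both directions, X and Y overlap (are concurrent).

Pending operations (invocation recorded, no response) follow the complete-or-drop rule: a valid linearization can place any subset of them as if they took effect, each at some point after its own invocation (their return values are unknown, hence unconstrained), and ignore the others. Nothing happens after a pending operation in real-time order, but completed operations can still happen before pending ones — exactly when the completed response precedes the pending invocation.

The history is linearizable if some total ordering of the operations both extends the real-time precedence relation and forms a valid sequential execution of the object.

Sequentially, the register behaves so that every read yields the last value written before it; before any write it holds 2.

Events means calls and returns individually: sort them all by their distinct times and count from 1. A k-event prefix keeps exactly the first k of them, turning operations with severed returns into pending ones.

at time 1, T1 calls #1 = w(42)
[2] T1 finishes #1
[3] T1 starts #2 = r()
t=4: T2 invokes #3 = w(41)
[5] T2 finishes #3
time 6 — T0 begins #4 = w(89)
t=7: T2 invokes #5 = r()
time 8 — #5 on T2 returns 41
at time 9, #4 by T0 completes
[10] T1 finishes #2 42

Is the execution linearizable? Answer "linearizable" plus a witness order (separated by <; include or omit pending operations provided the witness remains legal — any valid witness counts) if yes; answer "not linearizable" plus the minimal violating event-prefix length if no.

after step 1 (#1 w(42)): value 42
after step 2 (#2 r() → 42): value 42
after step 3 (#3 w(41)): value 41
after step 4 (#5 r() → 41): value 41
after step 5 (#4 w(89)): value 89

linearizable — witness: #1 < #2 < #3 < #5 < #4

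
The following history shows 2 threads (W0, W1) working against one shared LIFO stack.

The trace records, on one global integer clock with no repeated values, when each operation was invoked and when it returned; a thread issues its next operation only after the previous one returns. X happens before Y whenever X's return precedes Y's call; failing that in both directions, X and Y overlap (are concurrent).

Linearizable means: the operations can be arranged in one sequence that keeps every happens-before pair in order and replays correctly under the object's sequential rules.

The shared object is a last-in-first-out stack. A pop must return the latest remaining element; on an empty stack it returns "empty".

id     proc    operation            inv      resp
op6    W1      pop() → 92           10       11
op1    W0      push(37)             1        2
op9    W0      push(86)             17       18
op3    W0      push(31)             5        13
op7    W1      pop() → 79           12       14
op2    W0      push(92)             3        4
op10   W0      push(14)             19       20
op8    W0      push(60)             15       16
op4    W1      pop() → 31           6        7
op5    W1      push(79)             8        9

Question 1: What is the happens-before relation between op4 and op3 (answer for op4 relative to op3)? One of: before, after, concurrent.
concurrent

op4 spans [6,7], op3 spans [5,13]
the intervals overlap in both directions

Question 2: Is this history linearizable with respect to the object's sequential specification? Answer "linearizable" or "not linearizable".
not linearizable

the violation lands at event 11, op6's response at time 11: events 1..10 linearize, events 1..11 do not
one real-time candidate order over the 5 completed operations — the LIFO stack replay rejects it
no escape via the 1 pending operation (op3): every completion choice fails
take op1, op2, op4, op5, op6 (pending dropped): step 3 already fails, because op4 pop() → 31 cannot occur there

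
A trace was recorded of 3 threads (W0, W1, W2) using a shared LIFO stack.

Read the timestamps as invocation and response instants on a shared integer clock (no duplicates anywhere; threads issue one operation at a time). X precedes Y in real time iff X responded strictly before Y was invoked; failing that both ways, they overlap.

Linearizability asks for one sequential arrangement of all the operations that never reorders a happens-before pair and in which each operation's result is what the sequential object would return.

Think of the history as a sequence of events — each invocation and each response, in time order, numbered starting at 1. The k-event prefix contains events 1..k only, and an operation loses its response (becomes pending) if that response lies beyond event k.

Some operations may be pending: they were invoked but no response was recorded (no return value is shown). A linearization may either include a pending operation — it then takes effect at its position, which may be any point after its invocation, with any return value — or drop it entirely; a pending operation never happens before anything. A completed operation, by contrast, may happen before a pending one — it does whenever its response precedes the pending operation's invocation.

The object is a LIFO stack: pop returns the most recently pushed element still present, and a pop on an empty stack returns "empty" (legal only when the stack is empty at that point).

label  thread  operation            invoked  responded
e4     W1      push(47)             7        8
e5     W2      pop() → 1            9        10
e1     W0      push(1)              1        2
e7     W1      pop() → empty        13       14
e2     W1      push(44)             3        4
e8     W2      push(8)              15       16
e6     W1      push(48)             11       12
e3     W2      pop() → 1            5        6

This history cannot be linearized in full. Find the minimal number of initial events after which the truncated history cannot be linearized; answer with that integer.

events 1..5 are still linearizable — one witness is e1, e2:
after step 1 (e1 push(1)): stack <1>
after step 2 (e2 push(44)): stack <1,44>
with event 6 included (e3 responding at time 6), all real-time-consistent orders fail
e.g. e1, e2, e3: illegal at step 3, since e3 pop() → 1 cannot apply there

6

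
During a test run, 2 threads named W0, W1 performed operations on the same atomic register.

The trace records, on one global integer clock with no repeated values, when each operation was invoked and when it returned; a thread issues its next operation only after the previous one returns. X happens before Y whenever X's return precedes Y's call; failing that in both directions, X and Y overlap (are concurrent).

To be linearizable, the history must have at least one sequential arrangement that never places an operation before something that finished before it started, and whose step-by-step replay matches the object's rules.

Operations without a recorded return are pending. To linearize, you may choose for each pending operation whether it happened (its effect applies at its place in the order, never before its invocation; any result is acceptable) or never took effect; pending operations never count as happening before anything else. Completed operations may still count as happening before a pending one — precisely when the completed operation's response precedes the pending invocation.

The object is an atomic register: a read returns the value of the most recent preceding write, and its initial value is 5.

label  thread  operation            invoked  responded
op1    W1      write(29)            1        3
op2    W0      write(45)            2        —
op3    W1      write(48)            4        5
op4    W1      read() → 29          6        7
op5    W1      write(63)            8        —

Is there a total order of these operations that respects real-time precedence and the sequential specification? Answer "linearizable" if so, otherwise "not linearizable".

not linearizable

prefix check: 1..6 passes, 1..7 fails once op4's time-7 response joins
one real-time candidate order over the 3 completed operations — the atomic register replay rejects it
including or dropping the 1 pending operation (op2) in any combination fails
one such order, op1, op3, op4 (pending dropped), breaks at step 3 where op4 read() → 29 is illegal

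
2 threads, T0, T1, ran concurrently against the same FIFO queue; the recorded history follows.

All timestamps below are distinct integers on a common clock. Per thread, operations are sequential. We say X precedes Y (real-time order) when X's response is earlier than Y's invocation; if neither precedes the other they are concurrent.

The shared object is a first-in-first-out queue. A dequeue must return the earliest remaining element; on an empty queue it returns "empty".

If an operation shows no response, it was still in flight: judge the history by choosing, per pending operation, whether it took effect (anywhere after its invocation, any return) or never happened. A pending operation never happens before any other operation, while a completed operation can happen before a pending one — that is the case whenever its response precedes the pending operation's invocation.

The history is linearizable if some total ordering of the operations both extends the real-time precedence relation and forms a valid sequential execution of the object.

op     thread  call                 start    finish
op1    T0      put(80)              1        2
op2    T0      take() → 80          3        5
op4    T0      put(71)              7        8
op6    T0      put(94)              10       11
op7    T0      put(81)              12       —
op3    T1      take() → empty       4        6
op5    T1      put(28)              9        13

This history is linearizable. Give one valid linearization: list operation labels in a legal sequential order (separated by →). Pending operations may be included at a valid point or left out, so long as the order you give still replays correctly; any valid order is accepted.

after step 1 (op1 put(80)): queue <80>
after step 2 (op2 take() → 80): queue <>
after step 3 (op3 take() → empty): queue <>
after step 4 (op4 put(71)): queue <71>
after step 5 (op5 put(28)): queue <71,28>
after step 6 (op6 put(94)): queue <71,28,94>

op1 → op2 → op3 → op4 → op5 → op6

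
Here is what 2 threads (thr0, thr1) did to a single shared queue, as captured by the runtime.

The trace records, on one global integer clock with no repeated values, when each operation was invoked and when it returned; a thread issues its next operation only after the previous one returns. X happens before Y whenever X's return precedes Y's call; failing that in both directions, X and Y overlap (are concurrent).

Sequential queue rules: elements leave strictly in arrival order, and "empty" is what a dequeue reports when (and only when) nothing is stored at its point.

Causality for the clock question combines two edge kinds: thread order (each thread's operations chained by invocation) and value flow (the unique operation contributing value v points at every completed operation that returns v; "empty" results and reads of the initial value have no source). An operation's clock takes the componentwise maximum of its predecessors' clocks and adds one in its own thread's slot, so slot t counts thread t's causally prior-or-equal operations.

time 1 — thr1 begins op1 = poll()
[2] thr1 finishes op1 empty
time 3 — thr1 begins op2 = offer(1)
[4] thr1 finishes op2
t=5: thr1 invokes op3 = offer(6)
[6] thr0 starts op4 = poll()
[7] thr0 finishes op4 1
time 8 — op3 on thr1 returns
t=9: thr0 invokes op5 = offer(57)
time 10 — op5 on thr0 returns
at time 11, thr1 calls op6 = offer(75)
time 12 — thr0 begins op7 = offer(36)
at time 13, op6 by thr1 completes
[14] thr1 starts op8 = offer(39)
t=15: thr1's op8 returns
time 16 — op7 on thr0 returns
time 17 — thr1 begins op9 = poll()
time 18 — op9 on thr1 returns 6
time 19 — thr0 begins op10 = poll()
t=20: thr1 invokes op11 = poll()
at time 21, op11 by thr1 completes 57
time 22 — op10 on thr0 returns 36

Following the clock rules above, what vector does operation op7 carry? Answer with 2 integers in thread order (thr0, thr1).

(3, 2)

op1, invoked 1, has no incoming edges; only thr1's bump applies → (0, 1)
op2, invoked 3, takes VC(op1)=(0, 1) under max, adds 1 for thr1 → (0, 2)
op3, invoked 5, takes VC(op2)=(0, 2) under max, adds 1 for thr1 → (0, 3)
op4, invoked 6, takes VC(op2)=(0, 2) under max, adds 1 for thr0 → (1, 2)
op6, invoked 11, takes VC(op3)=(0, 3) under max, adds 1 for thr1 → (0, 4)
op5, invoked 9, takes VC(op4)=(1, 2) under max, adds 1 for thr0 → (2, 2)
op8, invoked 14, takes VC(op6)=(0, 4) under max, adds 1 for thr1 → (0, 5)
op7, invoked 12, takes VC(op5)=(2, 2) under max, adds 1 for thr0 → (3, 2)
op9, invoked 17, takes VC(op3)=(0, 3), VC(op8)=(0, 5) under max, adds 1 for thr1 → (0, 6)
op10, invoked 19, takes VC(op7)=(3, 2) under max, adds 1 for thr0 → (4, 2)
op11, invoked 20, takes VC(op5)=(2, 2), VC(op9)=(0, 6) under max, adds 1 for thr1 → (2, 7)
target: VC(op7) = (3, 2)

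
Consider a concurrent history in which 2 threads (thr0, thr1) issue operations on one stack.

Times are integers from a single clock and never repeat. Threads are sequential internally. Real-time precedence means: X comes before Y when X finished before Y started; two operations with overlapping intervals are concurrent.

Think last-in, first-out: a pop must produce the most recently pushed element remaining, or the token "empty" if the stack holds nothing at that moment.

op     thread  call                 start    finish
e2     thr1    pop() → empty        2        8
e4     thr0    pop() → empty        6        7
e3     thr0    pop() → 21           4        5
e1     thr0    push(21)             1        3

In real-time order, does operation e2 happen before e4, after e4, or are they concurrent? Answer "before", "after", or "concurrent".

concurrent

e2 spans [2,8], e4 spans [6,7]
the intervals overlap in both directions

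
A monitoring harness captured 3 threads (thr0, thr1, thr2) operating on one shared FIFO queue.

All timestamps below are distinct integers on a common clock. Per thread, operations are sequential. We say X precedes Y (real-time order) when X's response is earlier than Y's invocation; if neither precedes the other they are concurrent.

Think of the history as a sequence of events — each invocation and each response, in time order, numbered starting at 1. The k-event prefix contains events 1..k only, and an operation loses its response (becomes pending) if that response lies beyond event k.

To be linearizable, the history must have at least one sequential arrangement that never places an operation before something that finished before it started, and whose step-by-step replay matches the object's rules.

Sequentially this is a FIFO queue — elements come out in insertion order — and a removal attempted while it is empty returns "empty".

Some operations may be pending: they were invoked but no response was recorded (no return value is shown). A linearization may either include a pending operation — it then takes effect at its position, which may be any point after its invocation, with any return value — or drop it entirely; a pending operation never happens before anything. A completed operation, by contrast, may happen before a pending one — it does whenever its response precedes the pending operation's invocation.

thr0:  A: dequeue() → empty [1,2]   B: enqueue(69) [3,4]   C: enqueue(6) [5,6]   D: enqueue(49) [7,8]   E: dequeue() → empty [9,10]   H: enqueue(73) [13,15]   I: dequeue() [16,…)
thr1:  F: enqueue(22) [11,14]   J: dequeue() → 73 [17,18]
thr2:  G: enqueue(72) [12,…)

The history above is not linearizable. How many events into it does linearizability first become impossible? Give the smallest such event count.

events 1..9 are still linearizable — one witness is A, B, C, D:
1. A dequeue() → empty, leaving queue <>
2. B enqueue(69), leaving queue <69>
3. C enqueue(6), leaving queue <69,6>
4. D enqueue(49), leaving queue <69,6,49>
once event 10 joins (E's response, time 10), exhaustive search finds no witness
e.g. A, B, C, D, E: illegal at step 5, since E dequeue() → empty cannot apply there

10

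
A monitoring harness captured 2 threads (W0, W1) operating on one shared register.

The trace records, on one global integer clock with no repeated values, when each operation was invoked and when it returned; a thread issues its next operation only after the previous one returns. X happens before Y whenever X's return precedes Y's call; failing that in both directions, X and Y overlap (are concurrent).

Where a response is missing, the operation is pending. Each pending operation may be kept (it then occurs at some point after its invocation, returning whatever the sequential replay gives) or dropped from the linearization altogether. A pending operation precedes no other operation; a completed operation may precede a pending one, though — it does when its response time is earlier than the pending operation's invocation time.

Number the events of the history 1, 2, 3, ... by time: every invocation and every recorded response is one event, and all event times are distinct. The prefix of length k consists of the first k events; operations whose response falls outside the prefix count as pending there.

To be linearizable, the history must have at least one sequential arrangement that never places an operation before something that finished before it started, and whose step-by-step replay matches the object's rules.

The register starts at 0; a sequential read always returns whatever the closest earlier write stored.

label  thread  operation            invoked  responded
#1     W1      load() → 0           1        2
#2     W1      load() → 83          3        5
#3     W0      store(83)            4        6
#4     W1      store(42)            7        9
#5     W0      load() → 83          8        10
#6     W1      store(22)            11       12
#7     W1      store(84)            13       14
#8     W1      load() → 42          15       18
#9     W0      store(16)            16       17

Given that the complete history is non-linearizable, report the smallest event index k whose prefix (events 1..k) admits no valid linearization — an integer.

18

events 1..17 are linearizable; a witness order is #1, #3, #2, #5, #4, #6, #7, #8, #9:
after step 1 (#1 load() → 0): value 0
after step 2 (#3 store(83)): value 83
after step 3 (#2 load() → 83): value 83
after step 4 (#5 load() → 83): value 83
after step 5 (#4 store(42)): value 42
after step 6 (#6 store(22)): value 22
after step 7 (#7 store(84)): value 84
after step 8 (#8 load() (pending, included)): value 84
after step 9 (#9 store(16)): value 16
adding event 18 (#8 responds at 18) leaves no legal real-time order
sample order #1, #2, #3, #4, #5, #6, #7, #8, #9 stalls at step 2 — #2 load() → 83 has no legal effect
sample order #1, #2, #3, #4, #5, #6, #7, #9, #8 stalls at step 2 — #2 load() → 83 has no legal effect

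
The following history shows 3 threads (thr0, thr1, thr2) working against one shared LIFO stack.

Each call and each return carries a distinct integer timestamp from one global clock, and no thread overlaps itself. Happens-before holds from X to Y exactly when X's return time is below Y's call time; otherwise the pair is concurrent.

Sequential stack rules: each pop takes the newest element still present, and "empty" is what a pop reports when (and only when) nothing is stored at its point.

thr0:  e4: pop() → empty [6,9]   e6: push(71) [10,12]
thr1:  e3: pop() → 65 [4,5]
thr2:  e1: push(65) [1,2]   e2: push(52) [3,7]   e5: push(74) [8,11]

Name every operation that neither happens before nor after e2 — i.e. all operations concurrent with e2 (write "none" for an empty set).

e3, e4

overlap test against e2 [3,7]: concurrent iff the interval meets 3..7
e1 [1,2]: before
e3 [4,5]: concurrent
e4 [6,9]: concurrent
e5 [8,11]: after
e6 [10,12]: after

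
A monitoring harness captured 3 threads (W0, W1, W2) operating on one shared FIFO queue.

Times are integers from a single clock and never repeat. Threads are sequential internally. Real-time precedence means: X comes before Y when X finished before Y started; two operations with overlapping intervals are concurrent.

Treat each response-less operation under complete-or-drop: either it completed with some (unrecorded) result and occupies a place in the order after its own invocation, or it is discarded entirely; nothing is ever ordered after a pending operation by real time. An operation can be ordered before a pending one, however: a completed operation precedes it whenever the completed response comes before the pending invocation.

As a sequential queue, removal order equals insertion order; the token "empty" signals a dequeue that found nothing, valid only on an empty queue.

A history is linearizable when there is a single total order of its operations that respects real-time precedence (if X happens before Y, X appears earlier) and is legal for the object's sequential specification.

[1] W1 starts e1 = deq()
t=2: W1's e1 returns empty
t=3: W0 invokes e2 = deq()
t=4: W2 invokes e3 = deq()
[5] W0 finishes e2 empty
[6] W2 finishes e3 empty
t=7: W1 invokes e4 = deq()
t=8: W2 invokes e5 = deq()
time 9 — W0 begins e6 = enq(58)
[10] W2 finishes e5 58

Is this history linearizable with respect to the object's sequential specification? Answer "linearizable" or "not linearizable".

linearizable

witness order: e1, e2, e3, e4, e6, e5
step 1: e1 deq() → empty — queue <>
step 2: e2 deq() → empty — queue <>
step 3: e3 deq() → empty — queue <>
step 4: e4 deq() (pending, included) — queue <>
step 5: e6 enq(58) (pending, included) — queue <58>
step 6: e5 deq() → 58 — queue <>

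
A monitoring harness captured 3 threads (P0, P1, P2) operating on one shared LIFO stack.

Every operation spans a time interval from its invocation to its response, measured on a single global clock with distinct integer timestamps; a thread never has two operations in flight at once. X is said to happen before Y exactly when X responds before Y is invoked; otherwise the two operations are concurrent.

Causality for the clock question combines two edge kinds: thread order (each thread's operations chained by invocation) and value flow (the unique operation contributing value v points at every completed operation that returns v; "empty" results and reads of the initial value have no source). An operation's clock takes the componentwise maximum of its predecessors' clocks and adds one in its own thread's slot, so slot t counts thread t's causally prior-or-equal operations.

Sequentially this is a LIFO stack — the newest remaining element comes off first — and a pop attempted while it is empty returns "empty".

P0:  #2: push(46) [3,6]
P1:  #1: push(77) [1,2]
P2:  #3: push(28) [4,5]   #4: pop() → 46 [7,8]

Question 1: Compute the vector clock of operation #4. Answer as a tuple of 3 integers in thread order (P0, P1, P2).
root op #3, invoked 4: fresh clock plus P2's own tick → (0, 0, 1)
root op #1, invoked 1: fresh clock plus P1's own tick → (0, 1, 0)
root op #2, invoked 3: fresh clock plus P0's own tick → (1, 0, 0)
from VC(#2)=(1, 0, 0), VC(#3)=(0, 0, 1), #4 (invoked 7) maxes components and bumps P2 → (1, 0, 2)
target: VC(#4) = (1, 0, 2)

(1, 0, 2)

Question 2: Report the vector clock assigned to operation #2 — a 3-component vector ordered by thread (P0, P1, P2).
invoked at 4, #3 has no predecessors; its own P2 bump gives (0, 0, 1)
invoked at 1, #1 has no predecessors; its own P1 bump gives (0, 1, 0)
invoked at 3, #2 has no predecessors; its own P0 bump gives (1, 0, 0)
#4, invoked 7, takes VC(#2)=(1, 0, 0), VC(#3)=(0, 0, 1) under max, adds 1 for P2 → (1, 0, 2)
target: VC(#2) = (1, 0, 0)

(1, 0, 0)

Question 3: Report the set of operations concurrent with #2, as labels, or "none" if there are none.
#2 runs from 3 to 6; window-overlapping ops are concurrent
#1 [1,2]: before
#3 [4,5]: concurrent
#4 [7,8]: after

#3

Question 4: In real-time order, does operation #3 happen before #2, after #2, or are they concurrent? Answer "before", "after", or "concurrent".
#3 spans [4,5], #2 spans [3,6]
the intervals overlap in both directions

concurrent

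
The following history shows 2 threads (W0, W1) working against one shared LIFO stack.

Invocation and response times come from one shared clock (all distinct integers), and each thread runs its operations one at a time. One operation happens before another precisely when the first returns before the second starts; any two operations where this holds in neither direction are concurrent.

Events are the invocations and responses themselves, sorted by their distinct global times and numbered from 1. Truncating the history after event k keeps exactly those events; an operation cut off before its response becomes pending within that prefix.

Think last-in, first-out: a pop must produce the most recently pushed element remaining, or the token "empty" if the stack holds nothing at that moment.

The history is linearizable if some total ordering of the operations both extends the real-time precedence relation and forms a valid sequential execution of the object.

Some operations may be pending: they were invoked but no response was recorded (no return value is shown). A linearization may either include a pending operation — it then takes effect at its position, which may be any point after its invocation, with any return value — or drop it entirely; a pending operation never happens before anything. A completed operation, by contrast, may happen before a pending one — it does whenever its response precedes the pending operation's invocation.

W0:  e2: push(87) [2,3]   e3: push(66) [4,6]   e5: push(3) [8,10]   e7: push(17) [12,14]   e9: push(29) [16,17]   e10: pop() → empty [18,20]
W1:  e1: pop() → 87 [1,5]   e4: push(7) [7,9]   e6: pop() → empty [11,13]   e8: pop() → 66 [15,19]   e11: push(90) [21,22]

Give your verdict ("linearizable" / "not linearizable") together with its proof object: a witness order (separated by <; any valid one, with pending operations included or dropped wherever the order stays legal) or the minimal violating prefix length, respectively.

through event 12 a valid linearization exists; event 13 (e6 responding at time 13) ends that
all 6 real-time-respecting orders fail — 6 completed LIFO stack operations, no legal replay
completion choices over the 1 pending operation (e7) were checked; none helps
take e1, e2, e3, e4, e5, e6 (pending dropped): step 1 already fails, because e1 pop() → 87 cannot occur there
take e1, e2, e3, e5, e4, e6 (pending dropped): step 1 already fails, because e1 pop() → 87 cannot occur there

not linearizable — minimal violating prefix: 13 events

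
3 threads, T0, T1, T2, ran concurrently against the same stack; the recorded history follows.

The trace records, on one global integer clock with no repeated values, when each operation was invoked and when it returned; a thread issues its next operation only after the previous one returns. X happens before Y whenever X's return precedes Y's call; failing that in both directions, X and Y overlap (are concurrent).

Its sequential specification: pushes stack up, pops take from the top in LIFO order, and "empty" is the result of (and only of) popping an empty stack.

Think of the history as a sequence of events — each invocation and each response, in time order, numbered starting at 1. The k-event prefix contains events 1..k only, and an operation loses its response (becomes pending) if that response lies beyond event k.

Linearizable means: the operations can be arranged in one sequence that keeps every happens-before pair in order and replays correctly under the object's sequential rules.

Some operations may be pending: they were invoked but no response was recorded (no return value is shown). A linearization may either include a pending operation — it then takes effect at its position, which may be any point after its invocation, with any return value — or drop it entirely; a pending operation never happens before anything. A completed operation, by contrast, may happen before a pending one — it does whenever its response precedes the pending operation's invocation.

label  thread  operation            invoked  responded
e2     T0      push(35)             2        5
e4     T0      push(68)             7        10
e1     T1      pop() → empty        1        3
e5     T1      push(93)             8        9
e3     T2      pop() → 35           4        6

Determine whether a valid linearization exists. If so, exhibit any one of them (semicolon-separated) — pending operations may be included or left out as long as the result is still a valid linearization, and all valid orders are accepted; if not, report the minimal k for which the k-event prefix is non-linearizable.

linearizable — witness: e1; e2; e3; e4; e5

1. e1 pop() → empty, leaving stack <>
2. e2 push(35), leaving stack <35>
3. e3 pop() → 35, leaving stack <>
4. e4 push(68), leaving stack <68>
5. e5 push(93), leaving stack <68,93>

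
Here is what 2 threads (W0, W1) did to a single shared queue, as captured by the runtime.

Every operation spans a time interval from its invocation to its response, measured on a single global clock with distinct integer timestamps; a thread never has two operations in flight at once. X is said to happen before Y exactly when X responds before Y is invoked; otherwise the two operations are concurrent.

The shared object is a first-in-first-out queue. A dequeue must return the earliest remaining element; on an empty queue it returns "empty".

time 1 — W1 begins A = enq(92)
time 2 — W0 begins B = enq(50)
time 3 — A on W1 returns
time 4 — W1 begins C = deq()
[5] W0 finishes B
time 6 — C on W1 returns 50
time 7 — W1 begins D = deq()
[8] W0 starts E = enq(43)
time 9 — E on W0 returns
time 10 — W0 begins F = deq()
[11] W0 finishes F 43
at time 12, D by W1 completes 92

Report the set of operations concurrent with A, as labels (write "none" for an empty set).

B

A spans [1,3]; an op avoiding the whole window 1..3 is ordered, any other is concurrent
B [2,5]: concurrent
C [4,6]: after
D [7,12]: after
E [8,9]: after
F [10,11]: after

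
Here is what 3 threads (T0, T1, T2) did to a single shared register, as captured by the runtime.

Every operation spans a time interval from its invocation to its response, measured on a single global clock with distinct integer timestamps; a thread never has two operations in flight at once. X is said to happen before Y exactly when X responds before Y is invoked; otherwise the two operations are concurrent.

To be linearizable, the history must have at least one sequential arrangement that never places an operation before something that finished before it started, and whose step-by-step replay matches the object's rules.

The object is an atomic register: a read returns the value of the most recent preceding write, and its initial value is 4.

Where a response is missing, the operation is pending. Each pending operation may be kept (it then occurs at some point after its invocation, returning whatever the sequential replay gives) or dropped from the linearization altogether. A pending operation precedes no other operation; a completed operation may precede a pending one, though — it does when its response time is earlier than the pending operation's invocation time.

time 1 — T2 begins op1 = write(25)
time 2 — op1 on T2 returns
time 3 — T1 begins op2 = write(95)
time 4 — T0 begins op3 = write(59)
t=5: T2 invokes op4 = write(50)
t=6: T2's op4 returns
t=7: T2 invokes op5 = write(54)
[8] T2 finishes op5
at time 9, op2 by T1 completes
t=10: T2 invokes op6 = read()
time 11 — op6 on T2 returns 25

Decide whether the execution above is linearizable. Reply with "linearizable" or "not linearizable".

not linearizable

already the first 11 events (up to op6's response at time 11) admit no linearization; the first 10 still do
checked exhaustively: 3 real-time-consistent orders of 5 completed operations, zero legal register replays
include/drop combinations of the 1 pending operation (op3) were all tried; none helps
one such order, op1, op2, op4, op5, op6 (pending dropped), breaks at step 5 where op6 read() → 25 is illegal
one such order, op1, op4, op2, op5, op6 (pending dropped), breaks at step 5 where op6 read() → 25 is illegal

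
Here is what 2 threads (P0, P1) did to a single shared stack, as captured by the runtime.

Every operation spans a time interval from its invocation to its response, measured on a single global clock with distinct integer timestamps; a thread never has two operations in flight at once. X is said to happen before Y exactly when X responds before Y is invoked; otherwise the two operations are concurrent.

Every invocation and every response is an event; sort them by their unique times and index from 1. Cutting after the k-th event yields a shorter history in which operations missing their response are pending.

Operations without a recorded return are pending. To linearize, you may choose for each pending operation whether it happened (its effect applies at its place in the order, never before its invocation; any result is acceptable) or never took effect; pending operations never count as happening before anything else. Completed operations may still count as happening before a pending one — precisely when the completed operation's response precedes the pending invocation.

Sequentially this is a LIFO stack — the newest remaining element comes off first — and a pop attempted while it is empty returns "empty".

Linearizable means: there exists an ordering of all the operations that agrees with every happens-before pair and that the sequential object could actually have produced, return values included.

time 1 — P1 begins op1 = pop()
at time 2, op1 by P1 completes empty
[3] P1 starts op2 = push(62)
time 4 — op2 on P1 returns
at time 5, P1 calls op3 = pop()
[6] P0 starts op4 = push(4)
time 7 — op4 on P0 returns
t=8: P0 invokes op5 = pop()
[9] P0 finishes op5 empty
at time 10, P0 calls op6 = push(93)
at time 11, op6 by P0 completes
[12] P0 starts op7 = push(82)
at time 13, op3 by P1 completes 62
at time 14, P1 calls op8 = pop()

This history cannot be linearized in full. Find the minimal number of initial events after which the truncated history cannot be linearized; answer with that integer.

a valid linearization of events 1..8 exists, for instance op1, op2, op3, op4:
after step 1 (op1 pop() → empty): stack <>
after step 2 (op2 push(62)): stack <62>
after step 3 (op3 pop() (pending, included)): stack <>
after step 4 (op4 push(4)): stack <4>
at event 9 (op5's time-9 response) nothing linearizes any more
every completion of the 1 pending operation (op3) was checked; none linearizes
sample order op1, op2, op4, op5 (pending dropped) stalls at step 4 — op5 pop() → empty has no legal effect

9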